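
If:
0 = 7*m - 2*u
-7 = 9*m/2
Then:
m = -14/9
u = -49/9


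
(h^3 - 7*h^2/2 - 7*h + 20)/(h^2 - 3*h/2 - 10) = h - 2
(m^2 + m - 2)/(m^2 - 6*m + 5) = (m + 2)/(m - 5)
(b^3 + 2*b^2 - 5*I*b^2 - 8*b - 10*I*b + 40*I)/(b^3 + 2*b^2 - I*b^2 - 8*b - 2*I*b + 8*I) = (b - 5*I)/(b - I)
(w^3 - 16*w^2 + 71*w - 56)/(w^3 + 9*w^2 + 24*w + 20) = (w^3 - 16*w^2 + 71*w - 56)/(w^3 + 9*w^2 + 24*w + 20)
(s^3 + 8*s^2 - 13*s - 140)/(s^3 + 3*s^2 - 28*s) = (s + 5)/s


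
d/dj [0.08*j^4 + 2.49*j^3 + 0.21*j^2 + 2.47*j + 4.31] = 0.32*j^3 + 7.47*j^2 + 0.42*j + 2.47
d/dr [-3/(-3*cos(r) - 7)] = 9*sin(r)/(3*cos(r) + 7)^2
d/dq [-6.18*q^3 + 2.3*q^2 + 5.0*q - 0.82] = -18.54*q^2 + 4.6*q + 5.0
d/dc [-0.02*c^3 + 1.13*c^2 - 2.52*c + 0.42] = -0.06*c^2 + 2.26*c - 2.52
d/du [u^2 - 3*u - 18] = 2*u - 3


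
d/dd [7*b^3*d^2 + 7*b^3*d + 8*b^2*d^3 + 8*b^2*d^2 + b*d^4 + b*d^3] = b*(14*b^2*d + 7*b^2 + 24*b*d^2 + 16*b*d + 4*d^3 + 3*d^2)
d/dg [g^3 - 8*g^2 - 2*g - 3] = 3*g^2 - 16*g - 2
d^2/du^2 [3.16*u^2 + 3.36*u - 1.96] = 6.32000000000000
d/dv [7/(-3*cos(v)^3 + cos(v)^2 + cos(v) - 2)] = 7*(-9*cos(v)^2 + 2*cos(v) + 1)*sin(v)/(3*cos(v)^3 - cos(v)^2 - cos(v) + 2)^2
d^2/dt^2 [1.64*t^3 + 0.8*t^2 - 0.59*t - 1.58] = 9.84*t + 1.6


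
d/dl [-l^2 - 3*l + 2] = -2*l - 3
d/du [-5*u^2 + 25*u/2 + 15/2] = 25/2 - 10*u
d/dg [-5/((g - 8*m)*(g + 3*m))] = 5*(2*g - 5*m)/((g - 8*m)^2*(g + 3*m)^2)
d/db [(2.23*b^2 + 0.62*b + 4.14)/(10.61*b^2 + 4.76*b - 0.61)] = (4.0366*b^2 - 90.5714*b - 20.0846)/(112.5721*b^4 + 101.0072*b^3 + 9.7134*b^2 - 5.8072*b + 0.3721)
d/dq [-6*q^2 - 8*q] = -12*q - 8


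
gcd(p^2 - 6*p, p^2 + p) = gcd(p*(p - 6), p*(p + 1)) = p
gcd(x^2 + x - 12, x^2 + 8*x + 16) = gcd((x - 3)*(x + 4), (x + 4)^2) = x + 4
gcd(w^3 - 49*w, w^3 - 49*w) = w^3 - 49*w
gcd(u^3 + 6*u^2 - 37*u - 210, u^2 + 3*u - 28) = u + 7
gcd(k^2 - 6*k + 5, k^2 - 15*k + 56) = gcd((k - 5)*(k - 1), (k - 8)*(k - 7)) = 1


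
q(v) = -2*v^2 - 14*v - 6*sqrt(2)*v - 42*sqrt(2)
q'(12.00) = -70.49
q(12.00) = -617.22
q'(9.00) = -58.49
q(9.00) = -423.76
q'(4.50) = -40.49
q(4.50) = -201.08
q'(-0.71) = -19.65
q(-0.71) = -44.44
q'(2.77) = -33.57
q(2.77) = -137.03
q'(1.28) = -27.61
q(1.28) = -91.45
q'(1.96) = -30.33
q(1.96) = -111.15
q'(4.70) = -41.29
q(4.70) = -209.26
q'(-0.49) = -20.53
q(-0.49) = -48.86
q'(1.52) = -28.57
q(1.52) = -98.20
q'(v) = -4*v - 14 - 6*sqrt(2)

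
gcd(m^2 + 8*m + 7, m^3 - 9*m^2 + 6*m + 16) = m + 1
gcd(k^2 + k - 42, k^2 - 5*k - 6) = k - 6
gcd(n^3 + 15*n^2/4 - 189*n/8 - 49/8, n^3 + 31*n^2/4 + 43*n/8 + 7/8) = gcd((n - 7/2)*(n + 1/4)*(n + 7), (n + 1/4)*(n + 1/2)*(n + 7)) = n^2 + 29*n/4 + 7/4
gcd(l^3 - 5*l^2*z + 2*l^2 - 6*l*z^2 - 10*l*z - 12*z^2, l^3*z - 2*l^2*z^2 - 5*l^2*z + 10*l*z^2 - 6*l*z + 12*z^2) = 1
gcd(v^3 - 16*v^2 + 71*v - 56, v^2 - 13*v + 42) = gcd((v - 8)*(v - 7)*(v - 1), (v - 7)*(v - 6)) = v - 7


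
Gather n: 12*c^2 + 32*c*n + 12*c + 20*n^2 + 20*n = 12*c^2 + 12*c + 20*n^2 + n*(32*c + 20)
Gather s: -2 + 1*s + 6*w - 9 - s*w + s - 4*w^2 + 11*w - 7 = s*(2 - w) - 4*w^2 + 17*w - 18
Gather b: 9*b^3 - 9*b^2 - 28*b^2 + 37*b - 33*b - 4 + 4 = 9*b^3 - 37*b^2 + 4*b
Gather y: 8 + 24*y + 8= 24*y + 16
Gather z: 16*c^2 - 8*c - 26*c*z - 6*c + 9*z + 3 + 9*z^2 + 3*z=16*c^2 - 14*c + 9*z^2 + z*(12 - 26*c) + 3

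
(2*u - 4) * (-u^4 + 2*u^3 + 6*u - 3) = -2*u^5 + 8*u^4 - 8*u^3 + 12*u^2 - 30*u + 12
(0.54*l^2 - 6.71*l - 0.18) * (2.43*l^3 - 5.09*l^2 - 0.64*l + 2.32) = 1.3122*l^5 - 19.0539*l^4 + 33.3709*l^3 + 6.4634*l^2 - 15.452*l - 0.4176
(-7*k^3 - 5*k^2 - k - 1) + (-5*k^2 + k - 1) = -7*k^3 - 10*k^2 - 2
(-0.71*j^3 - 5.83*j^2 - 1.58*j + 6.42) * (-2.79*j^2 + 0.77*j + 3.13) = 1.9809*j^5 + 15.719*j^4 - 2.3032*j^3 - 37.3763*j^2 - 0.00199999999999978*j + 20.0946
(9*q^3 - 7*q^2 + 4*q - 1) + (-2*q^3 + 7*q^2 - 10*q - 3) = 7*q^3 - 6*q - 4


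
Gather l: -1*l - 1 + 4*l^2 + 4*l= 4*l^2 + 3*l - 1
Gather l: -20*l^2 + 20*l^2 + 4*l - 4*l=0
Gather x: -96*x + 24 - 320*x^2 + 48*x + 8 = -320*x^2 - 48*x + 32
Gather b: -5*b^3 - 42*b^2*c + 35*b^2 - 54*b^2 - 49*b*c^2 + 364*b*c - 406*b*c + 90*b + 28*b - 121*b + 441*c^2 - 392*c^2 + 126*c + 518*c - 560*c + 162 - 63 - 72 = -5*b^3 + b^2*(-42*c - 19) + b*(-49*c^2 - 42*c - 3) + 49*c^2 + 84*c + 27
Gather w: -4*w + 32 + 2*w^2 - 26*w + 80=2*w^2 - 30*w + 112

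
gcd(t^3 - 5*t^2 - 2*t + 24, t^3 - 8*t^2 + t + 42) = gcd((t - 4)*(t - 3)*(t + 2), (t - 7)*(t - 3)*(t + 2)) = t^2 - t - 6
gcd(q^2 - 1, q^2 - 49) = 1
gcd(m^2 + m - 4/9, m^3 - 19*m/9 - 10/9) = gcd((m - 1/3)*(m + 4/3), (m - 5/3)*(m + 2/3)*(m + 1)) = 1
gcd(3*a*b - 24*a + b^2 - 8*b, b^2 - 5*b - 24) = b - 8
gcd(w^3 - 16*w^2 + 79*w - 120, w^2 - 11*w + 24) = w^2 - 11*w + 24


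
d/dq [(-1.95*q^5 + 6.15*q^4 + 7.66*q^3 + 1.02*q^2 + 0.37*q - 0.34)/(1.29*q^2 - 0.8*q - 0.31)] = (-7.5465*q^6 + 22.107*q^5 - 1.8561*q^4 - 19.882*q^3 - 8.4171*q^2 + 0.2448*q - 0.3867)/(1.6641*q^4 - 2.064*q^3 - 0.1598*q^2 + 0.496*q + 0.0961)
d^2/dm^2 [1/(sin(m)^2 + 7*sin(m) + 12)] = (-4*sin(m)^4 - 21*sin(m)^3 + 5*sin(m)^2 + 126*sin(m) + 74)/(sin(m)^2 + 7*sin(m) + 12)^3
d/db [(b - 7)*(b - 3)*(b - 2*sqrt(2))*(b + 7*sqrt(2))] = 4*b^3 - 30*b^2 + 15*sqrt(2)*b^2 - 100*sqrt(2)*b - 14*b + 105*sqrt(2) + 280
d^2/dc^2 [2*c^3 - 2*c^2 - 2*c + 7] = 12*c - 4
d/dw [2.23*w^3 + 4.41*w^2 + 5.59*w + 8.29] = 6.69*w^2 + 8.82*w + 5.59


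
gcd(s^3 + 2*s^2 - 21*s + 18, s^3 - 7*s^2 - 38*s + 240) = s + 6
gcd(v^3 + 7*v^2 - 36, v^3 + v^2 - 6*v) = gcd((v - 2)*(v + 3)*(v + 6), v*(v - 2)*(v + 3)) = v^2 + v - 6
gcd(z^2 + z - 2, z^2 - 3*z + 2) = z - 1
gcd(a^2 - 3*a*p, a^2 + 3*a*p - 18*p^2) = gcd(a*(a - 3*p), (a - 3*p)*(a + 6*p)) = -a + 3*p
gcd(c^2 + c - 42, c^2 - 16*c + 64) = 1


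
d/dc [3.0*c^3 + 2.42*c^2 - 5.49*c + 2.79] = 9.0*c^2 + 4.84*c - 5.49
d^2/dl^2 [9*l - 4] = 0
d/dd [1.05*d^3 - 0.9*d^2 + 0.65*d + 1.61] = 3.15*d^2 - 1.8*d + 0.65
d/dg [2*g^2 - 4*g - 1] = 4*g - 4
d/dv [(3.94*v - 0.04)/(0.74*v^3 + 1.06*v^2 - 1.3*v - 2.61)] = (-5.8312*v^3 - 4.0876*v^2 + 0.0848000000000004*v - 10.3354)/(0.5476*v^6 + 1.5688*v^5 - 0.8004*v^4 - 6.6188*v^3 - 3.8432*v^2 + 6.786*v + 6.8121)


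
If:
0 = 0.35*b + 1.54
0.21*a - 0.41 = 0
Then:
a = 1.95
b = -4.40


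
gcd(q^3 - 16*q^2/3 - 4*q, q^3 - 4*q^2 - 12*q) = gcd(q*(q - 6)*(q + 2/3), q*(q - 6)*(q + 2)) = q^2 - 6*q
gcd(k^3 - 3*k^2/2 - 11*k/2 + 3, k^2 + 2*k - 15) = k - 3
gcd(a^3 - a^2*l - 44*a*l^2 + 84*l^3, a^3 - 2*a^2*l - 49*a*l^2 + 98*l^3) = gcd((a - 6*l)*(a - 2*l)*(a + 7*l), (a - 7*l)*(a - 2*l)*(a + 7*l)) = a^2 + 5*a*l - 14*l^2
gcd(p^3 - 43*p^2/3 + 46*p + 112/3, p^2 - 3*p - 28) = p - 7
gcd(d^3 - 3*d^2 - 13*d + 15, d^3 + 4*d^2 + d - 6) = d^2 + 2*d - 3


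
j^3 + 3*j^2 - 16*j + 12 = (j - 2)*(j - 1)*(j + 6)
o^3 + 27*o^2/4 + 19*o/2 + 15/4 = (o + 3/4)*(o + 1)*(o + 5)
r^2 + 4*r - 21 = (r - 3)*(r + 7)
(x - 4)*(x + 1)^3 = x^4 - x^3 - 9*x^2 - 11*x - 4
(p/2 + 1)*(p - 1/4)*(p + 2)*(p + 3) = p^4/2 + 27*p^3/8 + 57*p^2/8 + 4*p - 3/2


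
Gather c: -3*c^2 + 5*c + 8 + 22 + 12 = -3*c^2 + 5*c + 42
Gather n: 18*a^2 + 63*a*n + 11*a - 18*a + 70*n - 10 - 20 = 18*a^2 - 7*a + n*(63*a + 70) - 30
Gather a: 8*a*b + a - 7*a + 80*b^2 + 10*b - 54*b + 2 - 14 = a*(8*b - 6) + 80*b^2 - 44*b - 12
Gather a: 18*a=18*a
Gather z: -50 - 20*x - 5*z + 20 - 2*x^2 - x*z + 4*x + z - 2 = -2*x^2 - 16*x + z*(-x - 4) - 32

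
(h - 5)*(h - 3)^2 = h^3 - 11*h^2 + 39*h - 45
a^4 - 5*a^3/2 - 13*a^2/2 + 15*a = a*(a - 3)*(a - 2)*(a + 5/2)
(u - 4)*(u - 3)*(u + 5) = u^3 - 2*u^2 - 23*u + 60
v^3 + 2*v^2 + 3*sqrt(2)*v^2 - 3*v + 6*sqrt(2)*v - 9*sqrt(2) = (v - 1)*(v + 3)*(v + 3*sqrt(2))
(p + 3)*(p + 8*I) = p^2 + 3*p + 8*I*p + 24*I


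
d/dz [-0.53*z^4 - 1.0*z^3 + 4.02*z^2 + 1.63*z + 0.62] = -2.12*z^3 - 3.0*z^2 + 8.04*z + 1.63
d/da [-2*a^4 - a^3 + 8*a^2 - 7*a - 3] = -8*a^3 - 3*a^2 + 16*a - 7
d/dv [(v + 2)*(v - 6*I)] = 2*v + 2 - 6*I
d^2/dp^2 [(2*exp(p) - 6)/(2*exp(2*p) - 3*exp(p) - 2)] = (8*exp(4*p) - 84*exp(3*p) + 156*exp(2*p) - 162*exp(p) + 44)*exp(p)/(8*exp(6*p) - 36*exp(5*p) + 30*exp(4*p) + 45*exp(3*p) - 30*exp(2*p) - 36*exp(p) - 8)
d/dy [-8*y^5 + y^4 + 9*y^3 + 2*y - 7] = -40*y^4 + 4*y^3 + 27*y^2 + 2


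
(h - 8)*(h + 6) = h^2 - 2*h - 48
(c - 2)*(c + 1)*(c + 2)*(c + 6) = c^4 + 7*c^3 + 2*c^2 - 28*c - 24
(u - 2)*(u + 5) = u^2 + 3*u - 10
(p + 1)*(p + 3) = p^2 + 4*p + 3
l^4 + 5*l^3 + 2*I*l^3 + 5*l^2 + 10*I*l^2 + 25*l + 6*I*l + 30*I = (l + 5)*(l - 2*I)*(l + I)*(l + 3*I)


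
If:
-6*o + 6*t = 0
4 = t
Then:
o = 4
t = 4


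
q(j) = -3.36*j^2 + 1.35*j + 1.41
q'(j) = 1.35 - 6.72*j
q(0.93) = -0.24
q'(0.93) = -4.90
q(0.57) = 1.09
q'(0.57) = -2.48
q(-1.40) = -7.07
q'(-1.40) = 10.76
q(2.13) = -10.96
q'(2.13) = -12.96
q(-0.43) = 0.21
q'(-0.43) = 4.24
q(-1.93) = -13.71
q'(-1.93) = 14.32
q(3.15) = -27.68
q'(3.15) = -19.82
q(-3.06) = -34.18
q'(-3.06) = 21.91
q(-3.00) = -32.88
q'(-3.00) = 21.51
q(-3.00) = -32.88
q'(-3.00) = 21.51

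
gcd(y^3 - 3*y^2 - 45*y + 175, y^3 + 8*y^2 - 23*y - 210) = y^2 + 2*y - 35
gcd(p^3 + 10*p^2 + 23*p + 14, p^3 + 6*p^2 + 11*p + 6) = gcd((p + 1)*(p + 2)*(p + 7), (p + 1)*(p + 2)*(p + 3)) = p^2 + 3*p + 2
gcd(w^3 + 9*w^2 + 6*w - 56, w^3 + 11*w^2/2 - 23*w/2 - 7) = w^2 + 5*w - 14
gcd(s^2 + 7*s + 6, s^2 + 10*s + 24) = s + 6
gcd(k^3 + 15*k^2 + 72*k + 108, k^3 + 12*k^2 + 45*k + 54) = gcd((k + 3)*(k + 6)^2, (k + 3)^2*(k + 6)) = k^2 + 9*k + 18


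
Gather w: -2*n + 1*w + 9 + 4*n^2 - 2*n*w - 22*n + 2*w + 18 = 4*n^2 - 24*n + w*(3 - 2*n) + 27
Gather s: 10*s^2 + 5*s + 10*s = 10*s^2 + 15*s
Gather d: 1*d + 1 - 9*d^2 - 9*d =-9*d^2 - 8*d + 1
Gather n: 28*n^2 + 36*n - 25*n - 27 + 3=28*n^2 + 11*n - 24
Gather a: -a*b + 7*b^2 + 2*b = -a*b + 7*b^2 + 2*b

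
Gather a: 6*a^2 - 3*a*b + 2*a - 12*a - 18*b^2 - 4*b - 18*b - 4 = 6*a^2 + a*(-3*b - 10) - 18*b^2 - 22*b - 4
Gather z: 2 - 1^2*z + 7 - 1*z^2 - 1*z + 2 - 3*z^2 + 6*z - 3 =-4*z^2 + 4*z + 8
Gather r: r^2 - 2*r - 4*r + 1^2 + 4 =r^2 - 6*r + 5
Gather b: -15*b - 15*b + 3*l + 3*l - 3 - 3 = -30*b + 6*l - 6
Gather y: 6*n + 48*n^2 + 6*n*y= 48*n^2 + 6*n*y + 6*n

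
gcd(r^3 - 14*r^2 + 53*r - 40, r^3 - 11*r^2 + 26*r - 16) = r^2 - 9*r + 8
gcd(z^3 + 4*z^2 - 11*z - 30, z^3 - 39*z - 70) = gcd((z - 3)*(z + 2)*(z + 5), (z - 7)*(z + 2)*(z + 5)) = z^2 + 7*z + 10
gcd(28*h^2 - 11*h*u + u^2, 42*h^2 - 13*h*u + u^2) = -7*h + u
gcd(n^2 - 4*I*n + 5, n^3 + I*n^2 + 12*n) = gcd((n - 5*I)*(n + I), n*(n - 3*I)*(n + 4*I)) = 1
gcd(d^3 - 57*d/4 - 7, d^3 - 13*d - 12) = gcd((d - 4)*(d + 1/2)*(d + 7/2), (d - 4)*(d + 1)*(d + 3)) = d - 4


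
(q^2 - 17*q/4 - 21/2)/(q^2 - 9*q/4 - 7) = (q - 6)/(q - 4)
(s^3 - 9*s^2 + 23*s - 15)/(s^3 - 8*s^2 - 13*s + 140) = (s^2 - 4*s + 3)/(s^2 - 3*s - 28)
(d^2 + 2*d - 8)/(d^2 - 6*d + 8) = (d + 4)/(d - 4)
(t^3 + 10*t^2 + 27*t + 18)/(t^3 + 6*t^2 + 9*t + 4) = (t^2 + 9*t + 18)/(t^2 + 5*t + 4)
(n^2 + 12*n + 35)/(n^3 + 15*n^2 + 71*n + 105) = 1/(n + 3)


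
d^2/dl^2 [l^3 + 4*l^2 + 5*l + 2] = 6*l + 8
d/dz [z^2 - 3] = 2*z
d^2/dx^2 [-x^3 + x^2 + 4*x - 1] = 2 - 6*x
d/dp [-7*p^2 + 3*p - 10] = 3 - 14*p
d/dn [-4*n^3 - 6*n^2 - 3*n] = -12*n^2 - 12*n - 3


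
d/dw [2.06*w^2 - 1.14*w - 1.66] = 4.12*w - 1.14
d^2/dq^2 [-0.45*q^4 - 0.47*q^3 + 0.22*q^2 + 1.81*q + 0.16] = -5.4*q^2 - 2.82*q + 0.44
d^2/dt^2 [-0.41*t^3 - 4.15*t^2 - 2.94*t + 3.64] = -2.46*t - 8.3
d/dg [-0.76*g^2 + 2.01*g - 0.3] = 2.01 - 1.52*g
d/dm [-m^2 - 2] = -2*m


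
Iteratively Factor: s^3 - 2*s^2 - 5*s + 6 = (s - 1)*(s^2 - s - 6) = (s - 1)*(s + 2)*(s - 3)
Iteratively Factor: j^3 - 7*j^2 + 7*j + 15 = (j + 1)*(j^2 - 8*j + 15) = (j - 5)*(j + 1)*(j - 3)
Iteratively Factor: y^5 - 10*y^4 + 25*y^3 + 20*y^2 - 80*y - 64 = (y + 1)*(y^4 - 11*y^3 + 36*y^2 - 16*y - 64) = (y - 4)*(y + 1)*(y^3 - 7*y^2 + 8*y + 16) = (y - 4)*(y + 1)^2*(y^2 - 8*y + 16) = (y - 4)^2*(y + 1)^2*(y - 4)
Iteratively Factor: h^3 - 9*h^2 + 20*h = (h)*(h^2 - 9*h + 20) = h*(h - 5)*(h - 4)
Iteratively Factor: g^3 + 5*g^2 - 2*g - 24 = (g + 4)*(g^2 + g - 6) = (g - 2)*(g + 4)*(g + 3)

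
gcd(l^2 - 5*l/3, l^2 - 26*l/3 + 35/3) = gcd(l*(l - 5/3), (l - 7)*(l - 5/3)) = l - 5/3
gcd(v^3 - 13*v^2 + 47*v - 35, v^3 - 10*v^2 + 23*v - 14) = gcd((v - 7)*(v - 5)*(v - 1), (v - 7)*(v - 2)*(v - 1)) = v^2 - 8*v + 7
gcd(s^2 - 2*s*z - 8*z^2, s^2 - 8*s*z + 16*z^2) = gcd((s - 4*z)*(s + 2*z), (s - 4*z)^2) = -s + 4*z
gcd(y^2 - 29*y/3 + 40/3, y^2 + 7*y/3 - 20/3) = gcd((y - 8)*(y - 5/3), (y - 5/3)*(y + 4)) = y - 5/3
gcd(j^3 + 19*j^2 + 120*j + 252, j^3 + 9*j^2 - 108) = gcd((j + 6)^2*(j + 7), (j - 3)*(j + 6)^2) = j^2 + 12*j + 36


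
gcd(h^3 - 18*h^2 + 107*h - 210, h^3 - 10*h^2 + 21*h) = h - 7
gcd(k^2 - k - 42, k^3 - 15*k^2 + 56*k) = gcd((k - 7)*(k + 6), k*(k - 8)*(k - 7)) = k - 7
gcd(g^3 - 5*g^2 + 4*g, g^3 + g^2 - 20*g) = g^2 - 4*g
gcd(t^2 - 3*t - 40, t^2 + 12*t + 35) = t + 5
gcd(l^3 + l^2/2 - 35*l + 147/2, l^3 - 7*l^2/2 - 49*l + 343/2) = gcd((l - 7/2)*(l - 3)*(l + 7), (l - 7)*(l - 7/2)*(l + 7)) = l^2 + 7*l/2 - 49/2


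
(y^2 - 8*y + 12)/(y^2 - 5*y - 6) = (y - 2)/(y + 1)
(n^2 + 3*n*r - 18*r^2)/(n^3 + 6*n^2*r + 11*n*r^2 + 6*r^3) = (n^2 + 3*n*r - 18*r^2)/(n^3 + 6*n^2*r + 11*n*r^2 + 6*r^3)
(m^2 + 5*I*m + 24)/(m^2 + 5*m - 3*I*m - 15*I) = (m + 8*I)/(m + 5)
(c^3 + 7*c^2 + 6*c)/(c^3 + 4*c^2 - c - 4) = c*(c + 6)/(c^2 + 3*c - 4)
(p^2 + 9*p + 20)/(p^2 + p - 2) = (p^2 + 9*p + 20)/(p^2 + p - 2)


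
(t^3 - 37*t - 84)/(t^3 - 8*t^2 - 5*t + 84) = (t + 4)/(t - 4)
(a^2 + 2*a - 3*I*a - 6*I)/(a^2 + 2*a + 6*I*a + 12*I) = (a - 3*I)/(a + 6*I)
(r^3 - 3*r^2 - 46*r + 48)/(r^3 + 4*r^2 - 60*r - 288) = (r - 1)/(r + 6)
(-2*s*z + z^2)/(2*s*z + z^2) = (-2*s + z)/(2*s + z)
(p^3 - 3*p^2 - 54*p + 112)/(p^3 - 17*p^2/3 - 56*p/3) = 3*(p^2 + 5*p - 14)/(p*(3*p + 7))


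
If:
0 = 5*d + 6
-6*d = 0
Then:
No Solution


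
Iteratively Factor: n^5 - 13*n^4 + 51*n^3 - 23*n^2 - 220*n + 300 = (n - 2)*(n^4 - 11*n^3 + 29*n^2 + 35*n - 150) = (n - 2)*(n + 2)*(n^3 - 13*n^2 + 55*n - 75) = (n - 5)*(n - 2)*(n + 2)*(n^2 - 8*n + 15) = (n - 5)*(n - 3)*(n - 2)*(n + 2)*(n - 5)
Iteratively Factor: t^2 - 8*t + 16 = (t - 4)*(t - 4)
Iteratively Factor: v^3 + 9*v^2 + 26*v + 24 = (v + 4)*(v^2 + 5*v + 6) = (v + 2)*(v + 4)*(v + 3)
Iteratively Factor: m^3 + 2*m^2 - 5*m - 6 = (m + 3)*(m^2 - m - 2) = (m + 1)*(m + 3)*(m - 2)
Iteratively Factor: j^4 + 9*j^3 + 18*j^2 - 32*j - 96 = (j + 4)*(j^3 + 5*j^2 - 2*j - 24) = (j + 4)^2*(j^2 + j - 6) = (j - 2)*(j + 4)^2*(j + 3)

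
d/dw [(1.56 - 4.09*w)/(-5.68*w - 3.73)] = (136.98172*w + 89.954545)/(5.68*w + 3.73)^3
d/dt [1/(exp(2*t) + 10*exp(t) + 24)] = 2*(-exp(t) - 5)*exp(t)/(exp(2*t) + 10*exp(t) + 24)^2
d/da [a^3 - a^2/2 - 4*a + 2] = 3*a^2 - a - 4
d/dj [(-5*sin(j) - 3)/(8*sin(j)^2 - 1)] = (40*sin(j)^2 + 48*sin(j) + 5)*cos(j)/(8*sin(j)^2 - 1)^2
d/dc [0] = 0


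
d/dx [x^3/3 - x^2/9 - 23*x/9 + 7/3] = x^2 - 2*x/9 - 23/9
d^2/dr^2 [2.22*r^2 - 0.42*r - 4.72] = 4.44000000000000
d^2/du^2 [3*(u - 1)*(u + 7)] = 6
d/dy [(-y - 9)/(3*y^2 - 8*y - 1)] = (3*y^2 + 54*y - 71)/(9*y^4 - 48*y^3 + 58*y^2 + 16*y + 1)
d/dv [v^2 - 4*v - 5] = 2*v - 4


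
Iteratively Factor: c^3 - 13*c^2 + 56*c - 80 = (c - 4)*(c^2 - 9*c + 20) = (c - 5)*(c - 4)*(c - 4)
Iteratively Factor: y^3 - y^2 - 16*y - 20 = (y + 2)*(y^2 - 3*y - 10) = (y - 5)*(y + 2)*(y + 2)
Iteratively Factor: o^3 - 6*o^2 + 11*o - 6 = (o - 3)*(o^2 - 3*o + 2) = (o - 3)*(o - 2)*(o - 1)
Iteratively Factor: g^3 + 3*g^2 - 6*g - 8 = (g - 2)*(g^2 + 5*g + 4) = (g - 2)*(g + 1)*(g + 4)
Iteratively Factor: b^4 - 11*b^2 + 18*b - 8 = (b - 1)*(b^3 + b^2 - 10*b + 8) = (b - 2)*(b - 1)*(b^2 + 3*b - 4) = (b - 2)*(b - 1)^2*(b + 4)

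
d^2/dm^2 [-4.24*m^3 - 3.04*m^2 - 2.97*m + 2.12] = -25.44*m - 6.08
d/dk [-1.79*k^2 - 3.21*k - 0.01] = -3.58*k - 3.21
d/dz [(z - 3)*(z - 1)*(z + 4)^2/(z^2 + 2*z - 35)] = 2*(z^5 + 5*z^4 - 62*z^3 - 203*z^2 + 407*z + 652)/(z^4 + 4*z^3 - 66*z^2 - 140*z + 1225)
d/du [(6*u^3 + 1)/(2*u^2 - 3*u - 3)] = (u^2*(36*u^2 - 54*u - 54) - (4*u - 3)*(6*u^3 + 1))/(-2*u^2 + 3*u + 3)^2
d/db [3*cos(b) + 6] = -3*sin(b)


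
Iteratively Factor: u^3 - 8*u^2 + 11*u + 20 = (u + 1)*(u^2 - 9*u + 20) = (u - 5)*(u + 1)*(u - 4)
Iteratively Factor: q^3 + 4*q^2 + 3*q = (q + 1)*(q^2 + 3*q) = q*(q + 1)*(q + 3)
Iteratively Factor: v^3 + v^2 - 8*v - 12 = (v + 2)*(v^2 - v - 6) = (v - 3)*(v + 2)*(v + 2)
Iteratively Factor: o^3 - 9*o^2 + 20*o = (o - 5)*(o^2 - 4*o) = o*(o - 5)*(o - 4)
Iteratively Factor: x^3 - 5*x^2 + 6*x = (x - 2)*(x^2 - 3*x) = (x - 3)*(x - 2)*(x)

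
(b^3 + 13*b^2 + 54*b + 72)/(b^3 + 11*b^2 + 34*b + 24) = (b + 3)/(b + 1)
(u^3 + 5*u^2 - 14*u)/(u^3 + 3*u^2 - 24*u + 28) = u/(u - 2)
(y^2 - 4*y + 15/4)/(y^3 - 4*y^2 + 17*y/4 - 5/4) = (2*y - 3)/(2*y^2 - 3*y + 1)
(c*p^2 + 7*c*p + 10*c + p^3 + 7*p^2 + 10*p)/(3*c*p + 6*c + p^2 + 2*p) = (c*p + 5*c + p^2 + 5*p)/(3*c + p)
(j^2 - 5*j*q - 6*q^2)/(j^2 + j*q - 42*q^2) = (j + q)/(j + 7*q)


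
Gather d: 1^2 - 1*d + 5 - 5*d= 6 - 6*d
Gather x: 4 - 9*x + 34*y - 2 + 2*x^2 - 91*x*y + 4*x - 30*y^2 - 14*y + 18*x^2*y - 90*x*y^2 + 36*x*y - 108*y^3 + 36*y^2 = x^2*(18*y + 2) + x*(-90*y^2 - 55*y - 5) - 108*y^3 + 6*y^2 + 20*y + 2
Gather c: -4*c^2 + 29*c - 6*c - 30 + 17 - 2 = -4*c^2 + 23*c - 15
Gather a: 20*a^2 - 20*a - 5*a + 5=20*a^2 - 25*a + 5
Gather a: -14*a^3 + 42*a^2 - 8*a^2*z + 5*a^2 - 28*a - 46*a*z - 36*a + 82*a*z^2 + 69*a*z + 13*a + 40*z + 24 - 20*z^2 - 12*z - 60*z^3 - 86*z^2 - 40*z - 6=-14*a^3 + a^2*(47 - 8*z) + a*(82*z^2 + 23*z - 51) - 60*z^3 - 106*z^2 - 12*z + 18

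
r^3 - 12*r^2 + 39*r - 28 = (r - 7)*(r - 4)*(r - 1)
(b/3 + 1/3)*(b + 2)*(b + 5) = b^3/3 + 8*b^2/3 + 17*b/3 + 10/3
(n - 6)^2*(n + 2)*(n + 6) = n^4 - 4*n^3 - 48*n^2 + 144*n + 432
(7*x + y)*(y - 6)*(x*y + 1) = 7*x^2*y^2 - 42*x^2*y + x*y^3 - 6*x*y^2 + 7*x*y - 42*x + y^2 - 6*y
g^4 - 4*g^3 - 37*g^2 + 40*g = g*(g - 8)*(g - 1)*(g + 5)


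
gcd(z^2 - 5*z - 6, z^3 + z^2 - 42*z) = z - 6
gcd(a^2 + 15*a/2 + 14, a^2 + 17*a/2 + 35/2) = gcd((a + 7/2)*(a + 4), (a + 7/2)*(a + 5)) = a + 7/2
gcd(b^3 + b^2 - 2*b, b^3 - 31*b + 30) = b - 1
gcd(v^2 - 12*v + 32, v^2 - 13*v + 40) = v - 8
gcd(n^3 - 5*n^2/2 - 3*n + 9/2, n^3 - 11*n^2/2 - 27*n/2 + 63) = n - 3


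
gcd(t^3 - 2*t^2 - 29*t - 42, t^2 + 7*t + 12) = t + 3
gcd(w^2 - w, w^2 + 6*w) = w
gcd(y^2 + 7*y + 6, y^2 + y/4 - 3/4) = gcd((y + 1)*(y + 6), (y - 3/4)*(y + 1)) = y + 1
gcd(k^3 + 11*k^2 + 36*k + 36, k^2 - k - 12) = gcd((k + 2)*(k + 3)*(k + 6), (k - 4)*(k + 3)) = k + 3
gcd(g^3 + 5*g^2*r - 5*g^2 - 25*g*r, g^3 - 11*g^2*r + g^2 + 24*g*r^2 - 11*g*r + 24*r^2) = 1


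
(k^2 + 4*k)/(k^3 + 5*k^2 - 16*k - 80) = k/(k^2 + k - 20)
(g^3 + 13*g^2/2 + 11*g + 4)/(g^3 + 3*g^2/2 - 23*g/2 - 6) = (g + 2)/(g - 3)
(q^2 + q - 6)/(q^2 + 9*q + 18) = (q - 2)/(q + 6)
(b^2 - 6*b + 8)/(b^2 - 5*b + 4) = (b - 2)/(b - 1)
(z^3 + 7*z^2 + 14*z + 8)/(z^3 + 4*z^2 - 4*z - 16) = (z + 1)/(z - 2)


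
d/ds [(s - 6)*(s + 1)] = 2*s - 5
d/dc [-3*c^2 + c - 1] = 1 - 6*c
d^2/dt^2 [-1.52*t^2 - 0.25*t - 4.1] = -3.04000000000000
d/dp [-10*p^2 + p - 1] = 1 - 20*p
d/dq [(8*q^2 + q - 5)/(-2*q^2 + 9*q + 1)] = 2*(37*q^2 - 2*q + 23)/(4*q^4 - 36*q^3 + 77*q^2 + 18*q + 1)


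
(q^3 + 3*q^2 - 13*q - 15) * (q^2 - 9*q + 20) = q^5 - 6*q^4 - 20*q^3 + 162*q^2 - 125*q - 300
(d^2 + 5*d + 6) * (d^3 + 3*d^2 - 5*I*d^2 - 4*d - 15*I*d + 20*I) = d^5 + 8*d^4 - 5*I*d^4 + 17*d^3 - 40*I*d^3 - 2*d^2 - 85*I*d^2 - 24*d + 10*I*d + 120*I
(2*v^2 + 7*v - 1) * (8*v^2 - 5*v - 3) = 16*v^4 + 46*v^3 - 49*v^2 - 16*v + 3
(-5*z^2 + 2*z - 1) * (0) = 0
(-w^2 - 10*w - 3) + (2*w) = -w^2 - 8*w - 3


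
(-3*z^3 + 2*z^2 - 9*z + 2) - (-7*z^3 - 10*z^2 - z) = 4*z^3 + 12*z^2 - 8*z + 2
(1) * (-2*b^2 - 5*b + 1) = -2*b^2 - 5*b + 1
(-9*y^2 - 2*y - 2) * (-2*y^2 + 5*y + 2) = 18*y^4 - 41*y^3 - 24*y^2 - 14*y - 4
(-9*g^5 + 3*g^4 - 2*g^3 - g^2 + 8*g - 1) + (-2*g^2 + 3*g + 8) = -9*g^5 + 3*g^4 - 2*g^3 - 3*g^2 + 11*g + 7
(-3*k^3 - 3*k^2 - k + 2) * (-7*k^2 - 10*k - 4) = 21*k^5 + 51*k^4 + 49*k^3 + 8*k^2 - 16*k - 8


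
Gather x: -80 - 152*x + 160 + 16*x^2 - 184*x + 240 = 16*x^2 - 336*x + 320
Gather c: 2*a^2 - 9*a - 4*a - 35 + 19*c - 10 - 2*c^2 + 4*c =2*a^2 - 13*a - 2*c^2 + 23*c - 45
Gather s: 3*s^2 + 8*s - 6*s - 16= 3*s^2 + 2*s - 16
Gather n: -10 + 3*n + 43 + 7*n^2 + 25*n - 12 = 7*n^2 + 28*n + 21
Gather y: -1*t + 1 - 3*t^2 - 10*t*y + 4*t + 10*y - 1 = -3*t^2 + 3*t + y*(10 - 10*t)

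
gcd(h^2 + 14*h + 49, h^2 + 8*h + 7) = h + 7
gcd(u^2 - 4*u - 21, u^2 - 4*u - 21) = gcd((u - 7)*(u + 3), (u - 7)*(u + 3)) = u^2 - 4*u - 21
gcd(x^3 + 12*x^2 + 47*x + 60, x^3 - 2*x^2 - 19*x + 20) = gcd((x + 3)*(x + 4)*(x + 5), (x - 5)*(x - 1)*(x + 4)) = x + 4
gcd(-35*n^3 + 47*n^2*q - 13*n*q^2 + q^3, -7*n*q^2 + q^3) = -7*n + q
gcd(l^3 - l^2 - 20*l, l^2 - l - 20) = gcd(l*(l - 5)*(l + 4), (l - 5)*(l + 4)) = l^2 - l - 20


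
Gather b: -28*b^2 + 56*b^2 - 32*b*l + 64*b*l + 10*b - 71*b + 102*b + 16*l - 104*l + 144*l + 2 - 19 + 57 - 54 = 28*b^2 + b*(32*l + 41) + 56*l - 14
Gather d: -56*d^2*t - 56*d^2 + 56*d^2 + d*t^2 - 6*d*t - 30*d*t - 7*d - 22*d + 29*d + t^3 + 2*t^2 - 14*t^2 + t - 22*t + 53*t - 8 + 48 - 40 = -56*d^2*t + d*(t^2 - 36*t) + t^3 - 12*t^2 + 32*t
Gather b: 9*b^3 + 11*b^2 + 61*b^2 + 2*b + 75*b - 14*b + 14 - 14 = 9*b^3 + 72*b^2 + 63*b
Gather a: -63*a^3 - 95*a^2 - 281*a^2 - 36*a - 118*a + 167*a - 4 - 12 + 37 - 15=-63*a^3 - 376*a^2 + 13*a + 6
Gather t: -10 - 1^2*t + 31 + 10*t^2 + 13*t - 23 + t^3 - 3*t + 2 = t^3 + 10*t^2 + 9*t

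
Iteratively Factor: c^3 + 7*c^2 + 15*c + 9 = (c + 3)*(c^2 + 4*c + 3) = (c + 1)*(c + 3)*(c + 3)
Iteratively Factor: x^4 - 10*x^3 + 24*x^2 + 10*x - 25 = (x - 1)*(x^3 - 9*x^2 + 15*x + 25) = (x - 5)*(x - 1)*(x^2 - 4*x - 5) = (x - 5)^2*(x - 1)*(x + 1)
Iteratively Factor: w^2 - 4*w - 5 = (w + 1)*(w - 5)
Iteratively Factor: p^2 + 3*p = (p + 3)*(p)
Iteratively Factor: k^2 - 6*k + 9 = (k - 3)*(k - 3)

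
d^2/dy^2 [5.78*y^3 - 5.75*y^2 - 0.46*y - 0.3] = 34.68*y - 11.5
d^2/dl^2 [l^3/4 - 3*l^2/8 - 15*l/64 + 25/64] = 3*l/2 - 3/4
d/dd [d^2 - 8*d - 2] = 2*d - 8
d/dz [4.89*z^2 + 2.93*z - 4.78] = 9.78*z + 2.93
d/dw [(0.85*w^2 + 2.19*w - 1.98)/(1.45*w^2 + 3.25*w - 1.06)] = (-0.413*w^2 + 3.94*w + 4.1136)/(2.1025*w^4 + 9.425*w^3 + 7.4885*w^2 - 6.89*w + 1.1236)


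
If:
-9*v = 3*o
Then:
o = -3*v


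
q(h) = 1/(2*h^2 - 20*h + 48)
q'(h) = (20 - 4*h)/(2*h^2 - 20*h + 48)^2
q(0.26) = 0.02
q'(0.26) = 0.01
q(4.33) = -0.91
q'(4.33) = 2.21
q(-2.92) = 0.01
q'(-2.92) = 0.00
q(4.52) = -0.65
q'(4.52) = 0.81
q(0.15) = 0.02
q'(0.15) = 0.01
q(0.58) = 0.03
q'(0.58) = 0.01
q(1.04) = 0.03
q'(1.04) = 0.02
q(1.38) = 0.04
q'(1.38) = 0.02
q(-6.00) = 0.00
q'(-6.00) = 0.00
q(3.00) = 0.17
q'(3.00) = 0.22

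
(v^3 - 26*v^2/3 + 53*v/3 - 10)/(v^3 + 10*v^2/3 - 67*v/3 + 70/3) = (v^2 - 7*v + 6)/(v^2 + 5*v - 14)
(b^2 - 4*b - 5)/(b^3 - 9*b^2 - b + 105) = (b + 1)/(b^2 - 4*b - 21)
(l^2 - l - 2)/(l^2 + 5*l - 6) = (l^2 - l - 2)/(l^2 + 5*l - 6)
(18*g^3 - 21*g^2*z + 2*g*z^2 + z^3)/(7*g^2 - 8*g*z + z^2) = (-18*g^2 + 3*g*z + z^2)/(-7*g + z)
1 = 1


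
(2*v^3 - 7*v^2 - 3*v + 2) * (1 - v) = -2*v^4 + 9*v^3 - 4*v^2 - 5*v + 2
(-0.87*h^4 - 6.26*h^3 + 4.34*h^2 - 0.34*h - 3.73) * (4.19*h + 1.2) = -3.6453*h^5 - 27.2734*h^4 + 10.6726*h^3 + 3.7834*h^2 - 16.0367*h - 4.476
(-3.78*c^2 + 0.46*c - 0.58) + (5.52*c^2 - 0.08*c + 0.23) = 1.74*c^2 + 0.38*c - 0.35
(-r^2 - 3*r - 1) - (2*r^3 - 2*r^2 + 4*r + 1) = -2*r^3 + r^2 - 7*r - 2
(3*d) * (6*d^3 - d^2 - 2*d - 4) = 18*d^4 - 3*d^3 - 6*d^2 - 12*d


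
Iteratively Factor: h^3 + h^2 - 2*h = (h + 2)*(h^2 - h) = (h - 1)*(h + 2)*(h)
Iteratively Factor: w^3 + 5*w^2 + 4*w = (w)*(w^2 + 5*w + 4) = w*(w + 4)*(w + 1)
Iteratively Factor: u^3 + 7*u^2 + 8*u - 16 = (u + 4)*(u^2 + 3*u - 4) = (u - 1)*(u + 4)*(u + 4)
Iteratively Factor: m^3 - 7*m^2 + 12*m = (m - 4)*(m^2 - 3*m) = (m - 4)*(m - 3)*(m)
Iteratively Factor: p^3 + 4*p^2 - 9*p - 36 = (p + 4)*(p^2 - 9) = (p + 3)*(p + 4)*(p - 3)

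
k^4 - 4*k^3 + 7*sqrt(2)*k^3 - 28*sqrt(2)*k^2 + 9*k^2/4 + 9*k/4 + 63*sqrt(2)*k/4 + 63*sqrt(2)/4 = (k - 3)*(k - 3/2)*(k + 1/2)*(k + 7*sqrt(2))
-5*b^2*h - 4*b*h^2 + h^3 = h*(-5*b + h)*(b + h)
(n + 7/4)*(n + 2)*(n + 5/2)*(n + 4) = n^4 + 41*n^3/4 + 303*n^2/8 + 241*n/4 + 35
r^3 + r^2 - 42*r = r*(r - 6)*(r + 7)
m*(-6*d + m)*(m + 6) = -6*d*m^2 - 36*d*m + m^3 + 6*m^2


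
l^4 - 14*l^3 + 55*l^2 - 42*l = l*(l - 7)*(l - 6)*(l - 1)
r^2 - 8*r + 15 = (r - 5)*(r - 3)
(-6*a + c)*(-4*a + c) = 24*a^2 - 10*a*c + c^2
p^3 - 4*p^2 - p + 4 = (p - 4)*(p - 1)*(p + 1)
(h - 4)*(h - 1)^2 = h^3 - 6*h^2 + 9*h - 4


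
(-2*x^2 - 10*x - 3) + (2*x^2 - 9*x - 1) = -19*x - 4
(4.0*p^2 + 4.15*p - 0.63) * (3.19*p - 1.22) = 12.76*p^3 + 8.3585*p^2 - 7.0727*p + 0.7686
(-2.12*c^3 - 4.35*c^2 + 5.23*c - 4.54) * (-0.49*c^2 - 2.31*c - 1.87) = 1.0388*c^5 + 7.0287*c^4 + 11.4502*c^3 - 1.7222*c^2 + 0.7073*c + 8.4898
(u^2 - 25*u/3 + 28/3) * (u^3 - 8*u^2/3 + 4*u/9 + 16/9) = u^5 - 11*u^4 + 32*u^3 - 724*u^2/27 - 32*u/3 + 448/27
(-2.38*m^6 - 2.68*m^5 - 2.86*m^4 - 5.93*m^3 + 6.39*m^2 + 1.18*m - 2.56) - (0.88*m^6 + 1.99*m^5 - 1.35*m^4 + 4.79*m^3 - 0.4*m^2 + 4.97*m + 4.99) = -3.26*m^6 - 4.67*m^5 - 1.51*m^4 - 10.72*m^3 + 6.79*m^2 - 3.79*m - 7.55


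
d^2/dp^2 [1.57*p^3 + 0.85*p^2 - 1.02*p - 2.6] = 9.42*p + 1.7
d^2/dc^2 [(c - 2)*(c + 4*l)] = 2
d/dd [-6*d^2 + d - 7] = 1 - 12*d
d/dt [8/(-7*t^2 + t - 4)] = 8*(14*t - 1)/(7*t^2 - t + 4)^2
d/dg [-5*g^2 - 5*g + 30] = -10*g - 5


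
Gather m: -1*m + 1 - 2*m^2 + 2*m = -2*m^2 + m + 1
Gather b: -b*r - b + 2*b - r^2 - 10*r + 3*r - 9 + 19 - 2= b*(1 - r) - r^2 - 7*r + 8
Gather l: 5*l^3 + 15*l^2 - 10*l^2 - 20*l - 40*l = 5*l^3 + 5*l^2 - 60*l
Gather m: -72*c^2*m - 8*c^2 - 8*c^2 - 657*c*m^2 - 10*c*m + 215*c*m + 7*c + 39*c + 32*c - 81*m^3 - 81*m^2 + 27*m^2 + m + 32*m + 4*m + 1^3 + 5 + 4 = -16*c^2 + 78*c - 81*m^3 + m^2*(-657*c - 54) + m*(-72*c^2 + 205*c + 37) + 10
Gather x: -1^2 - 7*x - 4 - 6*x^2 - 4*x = -6*x^2 - 11*x - 5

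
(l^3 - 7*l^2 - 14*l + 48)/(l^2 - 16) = (l^3 - 7*l^2 - 14*l + 48)/(l^2 - 16)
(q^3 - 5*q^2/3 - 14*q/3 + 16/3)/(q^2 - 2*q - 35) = (-3*q^3 + 5*q^2 + 14*q - 16)/(3*(-q^2 + 2*q + 35))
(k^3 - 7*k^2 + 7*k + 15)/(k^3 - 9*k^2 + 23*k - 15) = (k + 1)/(k - 1)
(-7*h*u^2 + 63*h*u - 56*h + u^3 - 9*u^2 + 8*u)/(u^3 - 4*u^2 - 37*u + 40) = (-7*h + u)/(u + 5)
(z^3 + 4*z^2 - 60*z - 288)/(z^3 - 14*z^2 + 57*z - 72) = (z^2 + 12*z + 36)/(z^2 - 6*z + 9)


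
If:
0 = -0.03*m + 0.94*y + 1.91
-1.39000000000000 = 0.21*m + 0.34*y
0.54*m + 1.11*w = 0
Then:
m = -3.17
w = 1.54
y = -2.13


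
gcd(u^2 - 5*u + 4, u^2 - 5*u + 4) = u^2 - 5*u + 4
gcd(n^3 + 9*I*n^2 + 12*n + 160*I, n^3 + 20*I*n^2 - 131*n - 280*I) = n^2 + 13*I*n - 40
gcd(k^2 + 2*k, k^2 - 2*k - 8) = k + 2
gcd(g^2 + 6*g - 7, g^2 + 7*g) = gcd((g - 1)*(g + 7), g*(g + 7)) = g + 7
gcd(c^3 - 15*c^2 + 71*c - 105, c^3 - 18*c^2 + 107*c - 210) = c^2 - 12*c + 35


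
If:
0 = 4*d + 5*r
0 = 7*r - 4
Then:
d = -5/7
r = 4/7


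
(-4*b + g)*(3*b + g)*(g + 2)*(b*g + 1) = -12*b^3*g^2 - 24*b^3*g - b^2*g^3 - 2*b^2*g^2 - 12*b^2*g - 24*b^2 + b*g^4 + 2*b*g^3 - b*g^2 - 2*b*g + g^3 + 2*g^2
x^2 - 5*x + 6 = (x - 3)*(x - 2)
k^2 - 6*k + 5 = (k - 5)*(k - 1)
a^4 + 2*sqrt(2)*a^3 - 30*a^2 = a^2*(a - 3*sqrt(2))*(a + 5*sqrt(2))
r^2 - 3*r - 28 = (r - 7)*(r + 4)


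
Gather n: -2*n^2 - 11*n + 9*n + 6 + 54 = -2*n^2 - 2*n + 60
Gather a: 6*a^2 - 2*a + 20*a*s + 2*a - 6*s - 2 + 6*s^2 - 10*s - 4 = 6*a^2 + 20*a*s + 6*s^2 - 16*s - 6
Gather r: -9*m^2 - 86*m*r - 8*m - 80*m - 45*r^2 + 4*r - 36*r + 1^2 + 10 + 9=-9*m^2 - 88*m - 45*r^2 + r*(-86*m - 32) + 20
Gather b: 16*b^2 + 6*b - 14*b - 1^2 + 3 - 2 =16*b^2 - 8*b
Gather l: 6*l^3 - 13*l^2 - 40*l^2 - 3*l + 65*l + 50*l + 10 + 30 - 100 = 6*l^3 - 53*l^2 + 112*l - 60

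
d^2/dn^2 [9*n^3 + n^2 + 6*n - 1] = 54*n + 2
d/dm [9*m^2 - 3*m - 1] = 18*m - 3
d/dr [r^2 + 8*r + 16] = 2*r + 8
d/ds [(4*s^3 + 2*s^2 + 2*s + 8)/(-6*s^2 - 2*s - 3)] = 2*(-12*s^4 - 8*s^3 - 14*s^2 + 42*s + 5)/(36*s^4 + 24*s^3 + 40*s^2 + 12*s + 9)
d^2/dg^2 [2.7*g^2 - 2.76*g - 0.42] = 5.40000000000000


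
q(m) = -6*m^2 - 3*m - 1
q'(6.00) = -75.00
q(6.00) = -235.00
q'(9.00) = -111.00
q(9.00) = -514.00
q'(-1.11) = 10.32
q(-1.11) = -5.06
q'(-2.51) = 27.12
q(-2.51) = -31.27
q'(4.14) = -52.68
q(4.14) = -116.26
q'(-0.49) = 2.88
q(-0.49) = -0.97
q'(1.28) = -18.36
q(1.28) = -14.67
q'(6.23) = -77.76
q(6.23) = -252.57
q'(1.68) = -23.16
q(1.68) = -22.97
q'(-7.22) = 83.64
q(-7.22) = -292.11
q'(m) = -12*m - 3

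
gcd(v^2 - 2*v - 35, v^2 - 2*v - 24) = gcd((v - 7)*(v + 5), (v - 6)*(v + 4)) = 1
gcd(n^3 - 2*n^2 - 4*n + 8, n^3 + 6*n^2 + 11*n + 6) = n + 2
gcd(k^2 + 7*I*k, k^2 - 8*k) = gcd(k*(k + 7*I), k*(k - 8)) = k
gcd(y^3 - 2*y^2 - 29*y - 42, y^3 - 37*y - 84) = y^2 - 4*y - 21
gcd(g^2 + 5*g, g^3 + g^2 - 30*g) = g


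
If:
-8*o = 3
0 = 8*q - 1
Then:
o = -3/8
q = 1/8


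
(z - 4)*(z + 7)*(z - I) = z^3 + 3*z^2 - I*z^2 - 28*z - 3*I*z + 28*I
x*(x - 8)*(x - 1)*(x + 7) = x^4 - 2*x^3 - 55*x^2 + 56*x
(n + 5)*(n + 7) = n^2 + 12*n + 35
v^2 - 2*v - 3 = (v - 3)*(v + 1)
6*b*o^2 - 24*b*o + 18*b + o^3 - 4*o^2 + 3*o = (6*b + o)*(o - 3)*(o - 1)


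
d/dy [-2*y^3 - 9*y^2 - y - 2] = -6*y^2 - 18*y - 1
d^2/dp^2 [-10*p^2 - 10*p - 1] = -20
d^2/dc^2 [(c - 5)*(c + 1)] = 2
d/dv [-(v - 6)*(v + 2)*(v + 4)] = 28 - 3*v^2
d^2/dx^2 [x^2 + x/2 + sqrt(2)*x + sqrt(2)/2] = 2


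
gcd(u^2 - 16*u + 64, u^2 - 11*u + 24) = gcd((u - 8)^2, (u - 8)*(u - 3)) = u - 8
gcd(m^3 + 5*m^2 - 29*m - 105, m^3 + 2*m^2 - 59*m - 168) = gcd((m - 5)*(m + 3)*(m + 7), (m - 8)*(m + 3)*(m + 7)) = m^2 + 10*m + 21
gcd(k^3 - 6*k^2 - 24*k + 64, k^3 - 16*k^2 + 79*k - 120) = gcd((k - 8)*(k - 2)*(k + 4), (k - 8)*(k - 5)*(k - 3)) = k - 8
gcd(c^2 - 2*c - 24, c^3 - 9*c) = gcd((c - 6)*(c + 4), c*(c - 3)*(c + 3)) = 1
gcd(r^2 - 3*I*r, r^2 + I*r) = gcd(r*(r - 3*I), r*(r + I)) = r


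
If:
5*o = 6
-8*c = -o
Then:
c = 3/20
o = 6/5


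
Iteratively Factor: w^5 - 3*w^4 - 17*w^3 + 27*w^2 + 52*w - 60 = (w - 1)*(w^4 - 2*w^3 - 19*w^2 + 8*w + 60) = (w - 1)*(w + 3)*(w^3 - 5*w^2 - 4*w + 20) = (w - 5)*(w - 1)*(w + 3)*(w^2 - 4) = (w - 5)*(w - 2)*(w - 1)*(w + 3)*(w + 2)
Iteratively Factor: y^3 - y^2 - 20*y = (y)*(y^2 - y - 20) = y*(y - 5)*(y + 4)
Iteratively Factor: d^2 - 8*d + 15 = (d - 3)*(d - 5)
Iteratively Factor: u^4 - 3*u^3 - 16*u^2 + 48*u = (u - 4)*(u^3 + u^2 - 12*u) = (u - 4)*(u + 4)*(u^2 - 3*u) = u*(u - 4)*(u + 4)*(u - 3)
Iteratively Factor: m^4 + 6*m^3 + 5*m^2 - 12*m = (m + 4)*(m^3 + 2*m^2 - 3*m) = (m + 3)*(m + 4)*(m^2 - m) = m*(m + 3)*(m + 4)*(m - 1)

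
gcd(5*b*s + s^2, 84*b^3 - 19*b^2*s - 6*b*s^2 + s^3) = 1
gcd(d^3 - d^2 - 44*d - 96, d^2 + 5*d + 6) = d + 3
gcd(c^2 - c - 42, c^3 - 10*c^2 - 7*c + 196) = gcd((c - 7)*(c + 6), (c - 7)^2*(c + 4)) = c - 7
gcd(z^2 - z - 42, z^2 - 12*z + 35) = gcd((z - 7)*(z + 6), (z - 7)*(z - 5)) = z - 7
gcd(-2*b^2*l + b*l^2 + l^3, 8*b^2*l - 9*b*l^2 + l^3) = b*l - l^2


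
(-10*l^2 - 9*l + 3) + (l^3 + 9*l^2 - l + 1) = l^3 - l^2 - 10*l + 4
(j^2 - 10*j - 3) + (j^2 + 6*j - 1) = 2*j^2 - 4*j - 4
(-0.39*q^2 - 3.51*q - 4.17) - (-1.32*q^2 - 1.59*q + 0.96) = 0.93*q^2 - 1.92*q - 5.13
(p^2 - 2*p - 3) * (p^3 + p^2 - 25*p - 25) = p^5 - p^4 - 30*p^3 + 22*p^2 + 125*p + 75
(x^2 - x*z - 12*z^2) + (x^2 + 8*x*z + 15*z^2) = 2*x^2 + 7*x*z + 3*z^2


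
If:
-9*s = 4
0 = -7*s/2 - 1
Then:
No Solution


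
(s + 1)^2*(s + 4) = s^3 + 6*s^2 + 9*s + 4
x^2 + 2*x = x*(x + 2)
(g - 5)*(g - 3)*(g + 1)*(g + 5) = g^4 - 2*g^3 - 28*g^2 + 50*g + 75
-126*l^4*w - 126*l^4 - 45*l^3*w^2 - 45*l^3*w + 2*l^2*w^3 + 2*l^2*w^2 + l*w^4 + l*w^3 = (-7*l + w)*(3*l + w)*(6*l + w)*(l*w + l)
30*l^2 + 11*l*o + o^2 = (5*l + o)*(6*l + o)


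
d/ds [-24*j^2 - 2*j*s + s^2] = -2*j + 2*s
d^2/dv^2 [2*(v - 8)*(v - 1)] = 4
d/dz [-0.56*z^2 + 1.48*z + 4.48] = 1.48 - 1.12*z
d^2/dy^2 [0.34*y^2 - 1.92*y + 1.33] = 0.680000000000000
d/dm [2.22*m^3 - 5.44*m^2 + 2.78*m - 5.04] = 6.66*m^2 - 10.88*m + 2.78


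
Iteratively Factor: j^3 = (j)*(j^2) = j^2*(j)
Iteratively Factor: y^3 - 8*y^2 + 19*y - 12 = (y - 1)*(y^2 - 7*y + 12) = (y - 4)*(y - 1)*(y - 3)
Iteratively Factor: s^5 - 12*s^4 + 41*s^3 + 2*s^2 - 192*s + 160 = (s + 2)*(s^4 - 14*s^3 + 69*s^2 - 136*s + 80) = (s - 1)*(s + 2)*(s^3 - 13*s^2 + 56*s - 80) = (s - 4)*(s - 1)*(s + 2)*(s^2 - 9*s + 20) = (s - 5)*(s - 4)*(s - 1)*(s + 2)*(s - 4)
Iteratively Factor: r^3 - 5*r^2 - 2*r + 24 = (r + 2)*(r^2 - 7*r + 12) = (r - 3)*(r + 2)*(r - 4)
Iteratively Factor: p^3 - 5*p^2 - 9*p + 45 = (p + 3)*(p^2 - 8*p + 15) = (p - 5)*(p + 3)*(p - 3)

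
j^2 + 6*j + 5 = (j + 1)*(j + 5)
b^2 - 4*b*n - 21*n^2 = (b - 7*n)*(b + 3*n)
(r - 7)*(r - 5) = r^2 - 12*r + 35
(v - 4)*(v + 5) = v^2 + v - 20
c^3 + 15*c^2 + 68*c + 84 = (c + 2)*(c + 6)*(c + 7)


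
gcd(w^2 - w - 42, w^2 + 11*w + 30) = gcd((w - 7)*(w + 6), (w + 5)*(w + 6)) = w + 6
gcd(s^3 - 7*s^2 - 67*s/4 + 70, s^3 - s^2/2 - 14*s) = s + 7/2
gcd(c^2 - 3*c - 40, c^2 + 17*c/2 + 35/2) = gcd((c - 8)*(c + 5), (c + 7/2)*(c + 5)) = c + 5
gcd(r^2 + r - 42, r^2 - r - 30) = r - 6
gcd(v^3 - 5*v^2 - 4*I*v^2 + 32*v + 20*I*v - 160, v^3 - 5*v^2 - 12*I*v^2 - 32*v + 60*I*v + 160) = v^2 + v*(-5 - 8*I) + 40*I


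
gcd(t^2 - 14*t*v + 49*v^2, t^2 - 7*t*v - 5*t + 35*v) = t - 7*v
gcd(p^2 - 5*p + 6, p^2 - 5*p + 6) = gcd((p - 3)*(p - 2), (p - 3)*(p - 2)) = p^2 - 5*p + 6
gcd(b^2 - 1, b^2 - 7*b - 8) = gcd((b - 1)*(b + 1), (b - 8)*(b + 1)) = b + 1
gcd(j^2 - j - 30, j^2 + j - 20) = j + 5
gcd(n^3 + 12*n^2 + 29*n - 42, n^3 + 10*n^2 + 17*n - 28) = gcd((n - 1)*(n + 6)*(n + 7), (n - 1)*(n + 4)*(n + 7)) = n^2 + 6*n - 7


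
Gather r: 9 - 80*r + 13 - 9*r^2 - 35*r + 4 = -9*r^2 - 115*r + 26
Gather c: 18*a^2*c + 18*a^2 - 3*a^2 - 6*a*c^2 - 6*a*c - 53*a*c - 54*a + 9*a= 15*a^2 - 6*a*c^2 - 45*a + c*(18*a^2 - 59*a)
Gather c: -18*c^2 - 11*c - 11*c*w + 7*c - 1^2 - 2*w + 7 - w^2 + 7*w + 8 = -18*c^2 + c*(-11*w - 4) - w^2 + 5*w + 14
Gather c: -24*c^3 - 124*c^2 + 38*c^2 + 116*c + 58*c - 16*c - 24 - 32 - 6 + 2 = -24*c^3 - 86*c^2 + 158*c - 60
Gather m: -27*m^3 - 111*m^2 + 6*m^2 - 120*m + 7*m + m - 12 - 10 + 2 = -27*m^3 - 105*m^2 - 112*m - 20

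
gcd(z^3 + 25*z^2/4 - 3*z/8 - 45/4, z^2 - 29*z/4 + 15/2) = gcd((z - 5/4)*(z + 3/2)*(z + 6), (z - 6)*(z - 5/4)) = z - 5/4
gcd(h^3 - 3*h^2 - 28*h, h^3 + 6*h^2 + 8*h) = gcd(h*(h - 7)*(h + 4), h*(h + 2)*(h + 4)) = h^2 + 4*h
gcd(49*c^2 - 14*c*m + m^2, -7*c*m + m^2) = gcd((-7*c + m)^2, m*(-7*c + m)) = 7*c - m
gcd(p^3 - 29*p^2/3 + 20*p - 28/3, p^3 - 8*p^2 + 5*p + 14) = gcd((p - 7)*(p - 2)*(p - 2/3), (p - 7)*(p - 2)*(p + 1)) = p^2 - 9*p + 14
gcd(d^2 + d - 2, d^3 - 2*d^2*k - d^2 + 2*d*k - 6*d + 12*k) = d + 2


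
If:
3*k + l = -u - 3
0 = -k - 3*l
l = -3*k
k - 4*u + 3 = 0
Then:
No Solution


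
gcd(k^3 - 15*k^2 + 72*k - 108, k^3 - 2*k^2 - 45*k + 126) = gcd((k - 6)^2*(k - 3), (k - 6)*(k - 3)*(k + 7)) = k^2 - 9*k + 18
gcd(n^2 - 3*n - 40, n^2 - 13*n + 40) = n - 8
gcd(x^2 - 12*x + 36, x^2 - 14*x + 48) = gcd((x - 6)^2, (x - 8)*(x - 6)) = x - 6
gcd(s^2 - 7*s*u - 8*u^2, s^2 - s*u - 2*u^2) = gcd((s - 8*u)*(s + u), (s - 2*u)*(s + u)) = s + u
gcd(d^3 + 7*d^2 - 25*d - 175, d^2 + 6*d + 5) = d + 5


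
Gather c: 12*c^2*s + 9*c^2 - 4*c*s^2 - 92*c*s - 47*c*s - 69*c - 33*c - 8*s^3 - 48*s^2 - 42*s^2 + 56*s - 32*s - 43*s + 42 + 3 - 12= c^2*(12*s + 9) + c*(-4*s^2 - 139*s - 102) - 8*s^3 - 90*s^2 - 19*s + 33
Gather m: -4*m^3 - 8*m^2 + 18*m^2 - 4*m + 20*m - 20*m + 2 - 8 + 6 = -4*m^3 + 10*m^2 - 4*m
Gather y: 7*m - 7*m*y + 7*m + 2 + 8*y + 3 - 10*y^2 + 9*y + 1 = 14*m - 10*y^2 + y*(17 - 7*m) + 6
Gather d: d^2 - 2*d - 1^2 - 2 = d^2 - 2*d - 3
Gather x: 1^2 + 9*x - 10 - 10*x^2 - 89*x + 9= -10*x^2 - 80*x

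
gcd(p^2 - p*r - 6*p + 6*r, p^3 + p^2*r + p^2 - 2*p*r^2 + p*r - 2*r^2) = p - r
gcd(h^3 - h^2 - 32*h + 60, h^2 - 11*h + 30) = h - 5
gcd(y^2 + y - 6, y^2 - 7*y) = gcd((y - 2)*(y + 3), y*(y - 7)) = 1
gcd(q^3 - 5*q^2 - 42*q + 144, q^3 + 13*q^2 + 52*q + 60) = q + 6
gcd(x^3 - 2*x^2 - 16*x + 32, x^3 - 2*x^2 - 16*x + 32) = x^3 - 2*x^2 - 16*x + 32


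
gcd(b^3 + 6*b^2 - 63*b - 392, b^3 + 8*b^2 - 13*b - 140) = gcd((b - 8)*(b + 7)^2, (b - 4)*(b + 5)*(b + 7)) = b + 7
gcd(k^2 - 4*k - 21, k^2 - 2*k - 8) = 1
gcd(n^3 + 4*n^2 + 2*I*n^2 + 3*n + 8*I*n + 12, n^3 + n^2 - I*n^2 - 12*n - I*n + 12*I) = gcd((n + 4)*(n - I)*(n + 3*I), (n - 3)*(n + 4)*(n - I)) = n^2 + n*(4 - I) - 4*I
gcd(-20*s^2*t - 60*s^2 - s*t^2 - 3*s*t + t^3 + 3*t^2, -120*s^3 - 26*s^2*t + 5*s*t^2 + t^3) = 20*s^2 + s*t - t^2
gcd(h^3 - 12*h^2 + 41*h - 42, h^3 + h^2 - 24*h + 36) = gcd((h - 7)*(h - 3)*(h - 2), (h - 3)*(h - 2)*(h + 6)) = h^2 - 5*h + 6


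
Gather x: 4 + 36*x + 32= 36*x + 36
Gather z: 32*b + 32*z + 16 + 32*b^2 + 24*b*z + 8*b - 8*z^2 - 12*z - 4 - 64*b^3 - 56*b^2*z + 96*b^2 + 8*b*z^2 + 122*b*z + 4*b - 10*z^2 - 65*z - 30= -64*b^3 + 128*b^2 + 44*b + z^2*(8*b - 18) + z*(-56*b^2 + 146*b - 45) - 18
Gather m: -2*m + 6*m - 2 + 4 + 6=4*m + 8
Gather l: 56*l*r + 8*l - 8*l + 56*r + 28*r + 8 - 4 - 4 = 56*l*r + 84*r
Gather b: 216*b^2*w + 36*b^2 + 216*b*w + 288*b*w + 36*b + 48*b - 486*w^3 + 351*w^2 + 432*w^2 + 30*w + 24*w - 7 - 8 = b^2*(216*w + 36) + b*(504*w + 84) - 486*w^3 + 783*w^2 + 54*w - 15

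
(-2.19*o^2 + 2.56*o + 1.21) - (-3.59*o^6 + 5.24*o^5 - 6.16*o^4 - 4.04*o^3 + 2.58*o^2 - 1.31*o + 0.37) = 3.59*o^6 - 5.24*o^5 + 6.16*o^4 + 4.04*o^3 - 4.77*o^2 + 3.87*o + 0.84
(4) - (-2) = 6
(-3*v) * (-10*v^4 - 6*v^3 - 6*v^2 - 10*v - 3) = 30*v^5 + 18*v^4 + 18*v^3 + 30*v^2 + 9*v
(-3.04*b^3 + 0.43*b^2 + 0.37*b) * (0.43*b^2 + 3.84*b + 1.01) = -1.3072*b^5 - 11.4887*b^4 - 1.2601*b^3 + 1.8551*b^2 + 0.3737*b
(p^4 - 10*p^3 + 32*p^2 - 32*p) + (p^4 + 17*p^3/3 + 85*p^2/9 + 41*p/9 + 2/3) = 2*p^4 - 13*p^3/3 + 373*p^2/9 - 247*p/9 + 2/3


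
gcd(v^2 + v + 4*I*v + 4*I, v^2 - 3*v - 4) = v + 1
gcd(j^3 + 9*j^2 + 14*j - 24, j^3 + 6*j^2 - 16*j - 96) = j^2 + 10*j + 24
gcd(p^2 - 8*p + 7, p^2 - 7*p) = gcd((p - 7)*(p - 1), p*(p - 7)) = p - 7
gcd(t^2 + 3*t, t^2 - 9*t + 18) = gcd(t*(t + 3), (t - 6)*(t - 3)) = 1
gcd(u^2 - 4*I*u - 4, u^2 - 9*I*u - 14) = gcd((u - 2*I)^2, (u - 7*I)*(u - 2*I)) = u - 2*I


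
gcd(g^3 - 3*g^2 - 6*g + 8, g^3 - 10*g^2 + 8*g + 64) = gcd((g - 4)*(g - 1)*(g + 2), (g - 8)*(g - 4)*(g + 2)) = g^2 - 2*g - 8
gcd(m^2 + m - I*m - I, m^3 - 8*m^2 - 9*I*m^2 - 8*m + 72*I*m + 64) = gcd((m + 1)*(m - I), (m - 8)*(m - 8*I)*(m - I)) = m - I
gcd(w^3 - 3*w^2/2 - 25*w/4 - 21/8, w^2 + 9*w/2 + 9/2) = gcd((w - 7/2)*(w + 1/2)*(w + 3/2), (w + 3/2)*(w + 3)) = w + 3/2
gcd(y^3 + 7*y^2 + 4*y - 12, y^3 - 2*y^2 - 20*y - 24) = y + 2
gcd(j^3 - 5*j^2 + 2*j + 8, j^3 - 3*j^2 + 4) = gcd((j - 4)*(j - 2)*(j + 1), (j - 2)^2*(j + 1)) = j^2 - j - 2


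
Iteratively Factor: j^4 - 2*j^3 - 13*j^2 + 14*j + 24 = (j + 3)*(j^3 - 5*j^2 + 2*j + 8) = (j - 2)*(j + 3)*(j^2 - 3*j - 4) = (j - 2)*(j + 1)*(j + 3)*(j - 4)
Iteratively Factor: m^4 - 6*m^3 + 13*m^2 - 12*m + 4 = (m - 1)*(m^3 - 5*m^2 + 8*m - 4) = (m - 1)^2*(m^2 - 4*m + 4) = (m - 2)*(m - 1)^2*(m - 2)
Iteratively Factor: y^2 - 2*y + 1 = (y - 1)*(y - 1)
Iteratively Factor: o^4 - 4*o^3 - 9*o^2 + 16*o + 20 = (o + 1)*(o^3 - 5*o^2 - 4*o + 20) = (o + 1)*(o + 2)*(o^2 - 7*o + 10) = (o - 5)*(o + 1)*(o + 2)*(o - 2)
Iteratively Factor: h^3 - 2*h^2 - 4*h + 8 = (h + 2)*(h^2 - 4*h + 4) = (h - 2)*(h + 2)*(h - 2)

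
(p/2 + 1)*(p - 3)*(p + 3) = p^3/2 + p^2 - 9*p/2 - 9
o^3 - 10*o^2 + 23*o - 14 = (o - 7)*(o - 2)*(o - 1)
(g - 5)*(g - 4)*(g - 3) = g^3 - 12*g^2 + 47*g - 60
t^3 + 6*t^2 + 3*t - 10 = (t - 1)*(t + 2)*(t + 5)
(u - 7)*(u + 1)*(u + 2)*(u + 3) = u^4 - u^3 - 31*u^2 - 71*u - 42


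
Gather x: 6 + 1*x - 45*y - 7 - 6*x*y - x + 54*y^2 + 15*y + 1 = -6*x*y + 54*y^2 - 30*y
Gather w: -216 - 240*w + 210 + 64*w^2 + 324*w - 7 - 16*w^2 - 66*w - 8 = 48*w^2 + 18*w - 21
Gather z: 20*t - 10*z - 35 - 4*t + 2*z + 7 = 16*t - 8*z - 28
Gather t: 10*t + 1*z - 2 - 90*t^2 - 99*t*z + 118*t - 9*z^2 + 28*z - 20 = -90*t^2 + t*(128 - 99*z) - 9*z^2 + 29*z - 22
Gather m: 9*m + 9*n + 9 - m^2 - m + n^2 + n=-m^2 + 8*m + n^2 + 10*n + 9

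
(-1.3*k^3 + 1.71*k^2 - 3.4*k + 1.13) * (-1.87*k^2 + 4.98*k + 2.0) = 2.431*k^5 - 9.6717*k^4 + 12.2738*k^3 - 15.6251*k^2 - 1.1726*k + 2.26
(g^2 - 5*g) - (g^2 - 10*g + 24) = 5*g - 24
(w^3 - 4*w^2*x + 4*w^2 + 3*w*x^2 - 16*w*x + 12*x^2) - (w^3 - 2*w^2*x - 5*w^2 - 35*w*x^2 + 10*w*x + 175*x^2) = -2*w^2*x + 9*w^2 + 38*w*x^2 - 26*w*x - 163*x^2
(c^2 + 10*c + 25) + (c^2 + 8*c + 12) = 2*c^2 + 18*c + 37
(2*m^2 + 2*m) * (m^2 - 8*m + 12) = 2*m^4 - 14*m^3 + 8*m^2 + 24*m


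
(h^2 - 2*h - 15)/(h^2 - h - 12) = (h - 5)/(h - 4)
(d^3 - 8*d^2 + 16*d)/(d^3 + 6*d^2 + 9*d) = (d^2 - 8*d + 16)/(d^2 + 6*d + 9)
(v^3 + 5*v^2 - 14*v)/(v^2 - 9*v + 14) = v*(v + 7)/(v - 7)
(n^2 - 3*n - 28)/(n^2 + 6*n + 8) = (n - 7)/(n + 2)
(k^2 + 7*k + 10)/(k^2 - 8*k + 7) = (k^2 + 7*k + 10)/(k^2 - 8*k + 7)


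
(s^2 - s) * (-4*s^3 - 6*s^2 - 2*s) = -4*s^5 - 2*s^4 + 4*s^3 + 2*s^2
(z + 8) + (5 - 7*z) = 13 - 6*z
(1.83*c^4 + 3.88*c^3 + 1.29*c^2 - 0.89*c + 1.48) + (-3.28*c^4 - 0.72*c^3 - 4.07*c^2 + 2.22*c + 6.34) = -1.45*c^4 + 3.16*c^3 - 2.78*c^2 + 1.33*c + 7.82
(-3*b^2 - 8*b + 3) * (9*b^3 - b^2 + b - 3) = -27*b^5 - 69*b^4 + 32*b^3 - 2*b^2 + 27*b - 9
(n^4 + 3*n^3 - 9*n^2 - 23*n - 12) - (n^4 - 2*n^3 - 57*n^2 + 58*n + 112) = 5*n^3 + 48*n^2 - 81*n - 124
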